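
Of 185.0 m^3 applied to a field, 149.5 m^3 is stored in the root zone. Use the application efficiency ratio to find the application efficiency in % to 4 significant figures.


Approach: apply the application efficiency ratio, Ea = (stored/applied)*100.
Ea = (149.5/185.0)*100 = 80.81 %
Therefore the application efficiency = 80.81 %.


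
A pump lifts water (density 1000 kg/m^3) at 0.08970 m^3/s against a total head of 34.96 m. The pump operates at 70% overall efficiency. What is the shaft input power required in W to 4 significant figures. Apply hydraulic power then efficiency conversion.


Approach: apply hydraulic power then efficiency conversion, P = rho*g*Q*H; P_in = P/eta.
Step 1 — hydraulic power (P = rho*g*Q*H):
  P = 1000 * 9.81 * 0.08970 * 34.96 = 30763.3 W
Step 2 — input power: P_in = P/eta = 30763.3 / 0.7 = 43950 W
Therefore the shaft input power required = 43950 W.


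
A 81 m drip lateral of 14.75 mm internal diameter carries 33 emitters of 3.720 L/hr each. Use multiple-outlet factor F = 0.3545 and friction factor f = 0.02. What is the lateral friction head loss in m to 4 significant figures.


Approach: apply Darcy-Weisbach with the multiple-outlet F-factor, Q = n*q/(3600*1000) m^3/s; v = Q/A; hf = F*f*(L/D)*(v^2/(2g)).
Q = 33*3.720/(3600*1000) = 3.41000e-05 m^3/s
A = pi*(14.75e-3/2)^2 = 1.70873e-04 m^2, so v = Q/A = 0.199563 m/s
hf = 0.3545*0.02*(81/0.01475)*(0.199563^2/(2*9.81)) = 0.07903 m
Therefore the lateral friction head loss = 0.07903 m.


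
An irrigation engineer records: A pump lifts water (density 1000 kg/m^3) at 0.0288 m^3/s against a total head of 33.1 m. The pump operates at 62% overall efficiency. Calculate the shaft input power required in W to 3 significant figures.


Approach: apply hydraulic power then efficiency conversion, P = rho*g*Q*H; P_in = P/eta.
Step 1 — hydraulic power (P = rho*g*Q*H):
  P = 1000 * 9.81 * 0.0288 * 33.1 = 9351.7 W
Step 2 — input power: P_in = P/eta = 9351.7 / 0.62 = 15100 W
Therefore the shaft input power required = 15100 W.


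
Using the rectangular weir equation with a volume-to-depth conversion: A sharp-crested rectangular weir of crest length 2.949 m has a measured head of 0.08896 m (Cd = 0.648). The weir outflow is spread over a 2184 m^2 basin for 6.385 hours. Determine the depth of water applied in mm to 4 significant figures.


Approach: apply the rectangular weir equation with a volume-to-depth conversion, Q = (2/3)*Cd*L*sqrt(2g)*H^1.5; d = Q*t/A * 1000.
Step 1 — weir discharge:
  Q = (2/3)*0.648*2.949*sqrt(2*9.81)*0.08896^1.5 = 0.149727 m^3/s
Step 2 — volume: V = 0.149727 * 6.385*3600 = 3441.63 m^3
Step 3 — depth: d = V/A * 1000 = 3441.63/2184 * 1000 = 1576 mm
Therefore the depth of water applied = 1576 mm.


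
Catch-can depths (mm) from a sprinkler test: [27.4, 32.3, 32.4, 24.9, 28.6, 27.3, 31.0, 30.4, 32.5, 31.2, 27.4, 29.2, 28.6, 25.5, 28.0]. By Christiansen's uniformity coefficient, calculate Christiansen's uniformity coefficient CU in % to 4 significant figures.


Approach: apply Christiansen's uniformity coefficient, CU = (1 - mean_abs_deviation/mean)*100.
mean = 29.1133 mm
mean |d_i - mean| = 2.02756 mm
CU = (1 - 2.02756/29.1133)*100 = 93.04 %
Therefore Christiansen's uniformity coefficient CU = 93.04 %.


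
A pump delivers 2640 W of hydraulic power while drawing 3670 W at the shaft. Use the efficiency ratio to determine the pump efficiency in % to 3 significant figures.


Approach: apply the efficiency ratio, eta = (P_out/P_in)*100.
eta = (2640 / 3670) * 100 = 71.9 %
Therefore the pump efficiency = 71.9 %.


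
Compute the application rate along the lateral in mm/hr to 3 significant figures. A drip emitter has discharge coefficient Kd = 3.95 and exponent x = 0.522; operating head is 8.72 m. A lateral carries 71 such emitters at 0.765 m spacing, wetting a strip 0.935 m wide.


Approach: apply the emitter equation with a lateral mass balance, q = Kd*h^x; Q = n*q; rate = Q/(n*spacing*width).
Step 1 — single emitter flow (q = Kd*h^x):
  q = 3.95 * 8.72^0.522 = 12.233 L/hr
Step 2 — total lateral flow: Q = 71 * 12.233 = 868.57 L/hr
Step 3 — wetted area: A = 71 * 0.765 * 0.935 = 50.785 m^2
Step 4 — application rate: Q/A = 868.57/50.785 = 17.1 mm/hr
Therefore the application rate along the lateral = 17.1 mm/hr.


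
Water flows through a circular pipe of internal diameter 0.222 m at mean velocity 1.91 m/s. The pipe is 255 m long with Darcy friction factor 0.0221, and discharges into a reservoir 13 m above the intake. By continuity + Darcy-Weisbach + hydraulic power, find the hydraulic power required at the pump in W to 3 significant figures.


Approach: apply continuity + Darcy-Weisbach + hydraulic power, Q = A*v; hf = f*(L/D)*(v^2/(2g)); H = static + hf; P = rho*g*Q*H.
Step 1 — flow rate (continuity, Q = A*v):
  A = pi*(0.222/2)^2 = 0.038708 m^2
  Q = 0.038708 * 1.91 = 0.073931 m^3/s
Step 2 — friction head loss (Darcy-Weisbach):
  hf = 0.0221 * (255/0.222) * (1.91^2 / (2*9.81))
  hf = 4.7201 m
Step 3 — total head: H = 13 + 4.7201 = 17.720 m
Step 4 — hydraulic power (P = rho*g*Q*H):
  P = 1000 * 9.81 * 0.073931 * 17.720 = 12900 W
Therefore the hydraulic power required at the pump = 12900 W.


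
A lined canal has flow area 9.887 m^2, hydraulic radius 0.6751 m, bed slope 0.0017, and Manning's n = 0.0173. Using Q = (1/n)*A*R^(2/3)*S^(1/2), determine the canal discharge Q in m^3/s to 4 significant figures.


Q = (1/0.0173) * 9.887 * 0.6751^(2/3) * 0.0017^(1/2) = 18.13 m^3/s
Therefore the canal discharge Q = 18.13 m^3/s.


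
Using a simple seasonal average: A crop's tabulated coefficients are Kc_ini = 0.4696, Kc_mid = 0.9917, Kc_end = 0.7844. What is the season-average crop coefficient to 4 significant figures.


Approach: apply a simple seasonal average, Kc_avg = (Kc_ini + Kc_mid + Kc_end)/3.
Kc_avg = (0.4696 + 0.9917 + 0.7844)/3 = 0.7486
Therefore the season-average crop coefficient = 0.7486.


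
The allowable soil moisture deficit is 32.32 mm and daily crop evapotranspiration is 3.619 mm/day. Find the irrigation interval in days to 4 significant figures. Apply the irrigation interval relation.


Approach: apply the irrigation interval relation, interval = SMD / ETc.
interval = 32.32 / 3.619 = 8.931 days
Therefore the irrigation interval = 8.931 days.


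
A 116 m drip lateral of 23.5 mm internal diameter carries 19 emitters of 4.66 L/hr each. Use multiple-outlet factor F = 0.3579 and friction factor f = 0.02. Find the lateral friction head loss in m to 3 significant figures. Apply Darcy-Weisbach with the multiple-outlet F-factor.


Approach: apply Darcy-Weisbach with the multiple-outlet F-factor, Q = n*q/(3600*1000) m^3/s; v = Q/A; hf = F*f*(L/D)*(v^2/(2g)).
Q = 19*4.66/(3600*1000) = 2.4594e-05 m^3/s
A = pi*(23.5e-3/2)^2 = 4.3374e-04 m^2, so v = Q/A = 0.056704 m/s
hf = 0.3579*0.02*(116/0.0235)*(0.056704^2/(2*9.81)) = 0.00579 m
Therefore the lateral friction head loss = 0.00579 m.


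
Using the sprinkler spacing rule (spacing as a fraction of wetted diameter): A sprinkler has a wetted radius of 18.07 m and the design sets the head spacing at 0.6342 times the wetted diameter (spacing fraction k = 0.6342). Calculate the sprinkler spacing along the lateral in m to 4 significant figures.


Approach: apply the sprinkler spacing rule (spacing as a fraction of wetted diameter), S = k*(2*R).
S = 0.6342 * (2 * 18.07) = 22.92 m
Therefore the sprinkler spacing along the lateral = 22.92 m.


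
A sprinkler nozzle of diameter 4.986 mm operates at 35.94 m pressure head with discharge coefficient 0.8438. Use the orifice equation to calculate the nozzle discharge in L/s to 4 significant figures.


Approach: apply the orifice equation, Q = Cd*A*sqrt(2*g*h), A = pi*(d/2)^2.
A = pi*(4.986e-3/2)^2 = 1.95252e-05 m^2
Q = 0.8438 * 1.95252e-05 * sqrt(2*9.81*35.94) * 1000 = 0.4375 L/s
Therefore the nozzle discharge = 0.4375 L/s.


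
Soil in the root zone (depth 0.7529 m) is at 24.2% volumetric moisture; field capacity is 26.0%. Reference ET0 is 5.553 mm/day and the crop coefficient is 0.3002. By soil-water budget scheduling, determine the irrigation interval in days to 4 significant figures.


Approach: apply soil-water budget scheduling, SMD = (FC-theta)/100*depth*1000; ETc = ET0*Kc; interval = SMD/ETc.
Step 1 — soil moisture deficit:
  SMD = (26.0 - 24.2)/100 * 0.7529 * 1000 = 13.5522 mm
Step 2 — daily crop ET (ETc = ET0*Kc):
  ETc = 5.553 * 0.3002 = 1.66701 mm/day
Step 3 — irrigation interval (SMD/ETc):
  interval = 13.5522 / 1.66701 = 8.130 days
Therefore the irrigation interval = 8.130 days.


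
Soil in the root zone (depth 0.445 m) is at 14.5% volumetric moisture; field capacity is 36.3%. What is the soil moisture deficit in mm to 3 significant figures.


Approach: apply the soil moisture deficit relation, SMD = (FC - theta)/100 * depth * 1000.
SMD = (36.3 - 14.5)/100 * 0.445 * 1000 = 97.0 mm
Therefore the soil moisture deficit = 97.0 mm.


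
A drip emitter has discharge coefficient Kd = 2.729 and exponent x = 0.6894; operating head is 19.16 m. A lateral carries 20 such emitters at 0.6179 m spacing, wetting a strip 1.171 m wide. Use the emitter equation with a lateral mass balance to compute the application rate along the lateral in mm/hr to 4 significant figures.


Approach: apply the emitter equation with a lateral mass balance, q = Kd*h^x; Q = n*q; rate = Q/(n*spacing*width).
Step 1 — single emitter flow (q = Kd*h^x):
  q = 2.729 * 19.16^0.6894 = 20.8971 L/hr
Step 2 — total lateral flow: Q = 20 * 20.8971 = 417.943 L/hr
Step 3 — wetted area: A = 20 * 0.6179 * 1.171 = 14.4712 m^2
Step 4 — application rate: Q/A = 417.943/14.4712 = 28.88 mm/hr
Therefore the application rate along the lateral = 28.88 mm/hr.


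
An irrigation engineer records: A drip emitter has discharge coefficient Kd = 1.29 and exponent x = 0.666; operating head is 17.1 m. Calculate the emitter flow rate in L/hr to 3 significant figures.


Approach: apply the emitter characteristic equation, q = Kd * h^x.
q = 1.29 * 17.1^0.666 = 8.55 L/hr
Therefore the emitter flow rate = 8.55 L/hr.


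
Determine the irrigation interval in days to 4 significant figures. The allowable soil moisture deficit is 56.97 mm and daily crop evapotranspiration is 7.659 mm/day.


Approach: apply the irrigation interval relation, interval = SMD / ETc.
interval = 56.97 / 7.659 = 7.438 days
Therefore the irrigation interval = 7.438 days.


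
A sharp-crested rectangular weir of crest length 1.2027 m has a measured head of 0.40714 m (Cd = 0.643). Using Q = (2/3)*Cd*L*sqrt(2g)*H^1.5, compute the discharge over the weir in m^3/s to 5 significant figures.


Q = (2/3)*0.643*1.2027*sqrt(2*9.81)*0.40714^1.5 = 0.59326 m^3/s
Therefore the discharge over the weir = 0.59326 m^3/s.


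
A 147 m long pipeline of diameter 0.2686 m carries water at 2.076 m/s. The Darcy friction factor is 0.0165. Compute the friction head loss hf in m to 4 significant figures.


Approach: apply the Darcy-Weisbach equation, hf = f*(L/D)*(v^2/(2g)).
hf = 0.0165 * (147/0.2686) * (2.076^2 / (2*9.81))
hf = 1.984 m
Therefore the friction head loss hf = 1.984 m.


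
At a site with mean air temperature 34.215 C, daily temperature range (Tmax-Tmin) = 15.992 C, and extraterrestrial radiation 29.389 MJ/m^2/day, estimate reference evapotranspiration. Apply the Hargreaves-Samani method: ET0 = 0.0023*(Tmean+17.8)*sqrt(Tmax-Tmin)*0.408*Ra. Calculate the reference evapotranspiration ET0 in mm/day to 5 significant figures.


ET0 = 0.0023*(34.215+17.8)*sqrt(15.992)*0.408*29.389 = 5.7366 mm/day
Therefore the reference evapotranspiration ET0 = 5.7366 mm/day.


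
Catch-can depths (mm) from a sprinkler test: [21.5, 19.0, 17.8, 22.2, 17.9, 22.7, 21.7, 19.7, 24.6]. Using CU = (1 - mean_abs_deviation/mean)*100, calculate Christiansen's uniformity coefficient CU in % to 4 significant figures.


mean = 20.7889 mm
mean |d_i - mean| = 1.94568 mm
CU = (1 - 1.94568/20.7889)*100 = 90.64 %
Therefore Christiansen's uniformity coefficient CU = 90.64 %.


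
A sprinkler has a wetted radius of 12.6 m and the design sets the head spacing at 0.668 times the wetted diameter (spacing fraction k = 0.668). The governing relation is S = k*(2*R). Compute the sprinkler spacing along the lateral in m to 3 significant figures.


S = 0.668 * (2 * 12.6) = 16.8 m
Therefore the sprinkler spacing along the lateral = 16.8 m.


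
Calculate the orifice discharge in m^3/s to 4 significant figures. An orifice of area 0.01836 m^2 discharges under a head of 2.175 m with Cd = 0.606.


Approach: apply the orifice equation, Q = Cd*A*sqrt(2*g*h).
Q = 0.606 * 0.01836 * sqrt(2*9.81*2.175) = 0.07268 m^3/s
Therefore the orifice discharge = 0.07268 m^3/s.


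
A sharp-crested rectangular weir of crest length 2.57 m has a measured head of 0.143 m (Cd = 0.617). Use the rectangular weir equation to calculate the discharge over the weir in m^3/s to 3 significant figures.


Approach: apply the rectangular weir equation, Q = (2/3)*Cd*L*sqrt(2g)*H^1.5.
Q = (2/3)*0.617*2.57*sqrt(2*9.81)*0.143^1.5 = 0.253 m^3/s
Therefore the discharge over the weir = 0.253 m^3/s.


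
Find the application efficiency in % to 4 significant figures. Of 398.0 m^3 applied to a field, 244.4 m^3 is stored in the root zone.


Approach: apply the application efficiency ratio, Ea = (stored/applied)*100.
Ea = (244.4/398.0)*100 = 61.41 %
Therefore the application efficiency = 61.41 %.


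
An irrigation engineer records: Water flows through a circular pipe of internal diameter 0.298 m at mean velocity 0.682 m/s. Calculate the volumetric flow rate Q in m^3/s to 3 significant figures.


Approach: apply the continuity equation for pipe flow, Q = A * v with A = pi*(D/2)^2.
A = pi*(0.298/2)^2 = 0.069746 m^2
Q = 0.069746 * 0.682 = 0.0476 m^3/s
Therefore the volumetric flow rate Q = 0.0476 m^3/s.


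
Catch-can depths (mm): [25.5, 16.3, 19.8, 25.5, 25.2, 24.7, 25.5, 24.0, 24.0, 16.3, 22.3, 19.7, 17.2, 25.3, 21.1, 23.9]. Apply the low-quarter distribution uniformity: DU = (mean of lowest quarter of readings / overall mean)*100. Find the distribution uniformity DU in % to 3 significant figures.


sorted lowest 4 of 16: [16.3, 16.3, 17.2, 19.7] -> mean = 17.375 mm
overall mean = 22.269 mm
DU = (17.375/22.269)*100 = 78.0 %
Therefore the distribution uniformity DU = 78.0 %.


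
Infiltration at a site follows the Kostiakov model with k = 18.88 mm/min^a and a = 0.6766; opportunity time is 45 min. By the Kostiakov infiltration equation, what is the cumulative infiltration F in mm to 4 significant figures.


Approach: apply the Kostiakov infiltration equation, F = k*t^a.
F = 18.88 * 45^0.6766 = 248.1 mm
Therefore the cumulative infiltration F = 248.1 mm.


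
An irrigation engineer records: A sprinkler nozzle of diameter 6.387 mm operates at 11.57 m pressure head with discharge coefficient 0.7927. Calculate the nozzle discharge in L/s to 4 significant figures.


Approach: apply the orifice equation, Q = Cd*A*sqrt(2*g*h), A = pi*(d/2)^2.
A = pi*(6.387e-3/2)^2 = 3.20394e-05 m^2
Q = 0.7927 * 3.20394e-05 * sqrt(2*9.81*11.57) * 1000 = 0.3827 L/s
Therefore the nozzle discharge = 0.3827 L/s.


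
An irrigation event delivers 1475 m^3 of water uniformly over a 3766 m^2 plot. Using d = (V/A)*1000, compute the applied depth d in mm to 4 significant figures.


d = (1475 / 3766) * 1000 = 391.7 mm
Therefore the applied depth d = 391.7 mm.


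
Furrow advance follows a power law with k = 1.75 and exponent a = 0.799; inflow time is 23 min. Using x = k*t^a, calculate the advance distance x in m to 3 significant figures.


x = 1.75 * 23^0.799 = 21.4 m
Therefore the advance distance x = 21.4 m.


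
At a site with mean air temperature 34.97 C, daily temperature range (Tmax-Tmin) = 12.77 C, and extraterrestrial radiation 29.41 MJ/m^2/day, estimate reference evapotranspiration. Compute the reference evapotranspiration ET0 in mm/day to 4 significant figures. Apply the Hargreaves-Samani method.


Approach: apply the Hargreaves-Samani method, ET0 = 0.0023*(Tmean+17.8)*sqrt(Tmax-Tmin)*0.408*Ra.
ET0 = 0.0023*(34.97+17.8)*sqrt(12.77)*0.408*29.41 = 5.204 mm/day
Therefore the reference evapotranspiration ET0 = 5.204 mm/day.


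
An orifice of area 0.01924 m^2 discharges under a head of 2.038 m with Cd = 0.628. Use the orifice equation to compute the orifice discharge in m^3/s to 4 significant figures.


Approach: apply the orifice equation, Q = Cd*A*sqrt(2*g*h).
Q = 0.628 * 0.01924 * sqrt(2*9.81*2.038) = 0.07640 m^3/s
Therefore the orifice discharge = 0.07640 m^3/s.


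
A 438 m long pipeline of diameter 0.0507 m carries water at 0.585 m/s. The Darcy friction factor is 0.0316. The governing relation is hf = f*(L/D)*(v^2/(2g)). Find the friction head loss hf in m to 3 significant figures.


hf = 0.0316 * (438/0.0507) * (0.585^2 / (2*9.81))
hf = 4.76 m
Therefore the friction head loss hf = 4.76 m.


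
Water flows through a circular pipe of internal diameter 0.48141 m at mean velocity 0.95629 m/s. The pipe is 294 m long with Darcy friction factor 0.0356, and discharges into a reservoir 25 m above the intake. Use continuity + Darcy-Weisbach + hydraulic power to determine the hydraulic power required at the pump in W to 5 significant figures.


Approach: apply continuity + Darcy-Weisbach + hydraulic power, Q = A*v; hf = f*(L/D)*(v^2/(2g)); H = static + hf; P = rho*g*Q*H.
Step 1 — flow rate (continuity, Q = A*v):
  A = pi*(0.48141/2)^2 = 0.1820204 m^2
  Q = 0.1820204 * 0.95629 = 0.1740643 m^3/s
Step 2 — friction head loss (Darcy-Weisbach):
  hf = 0.0356 * (294/0.48141) * (0.95629^2 / (2*9.81))
  hf = 1.013357 m
Step 3 — total head: H = 25 + 1.013357 = 26.01336 m
Step 4 — hydraulic power (P = rho*g*Q*H):
  P = 1000 * 9.81 * 0.1740643 * 26.01336 = 44420 W
Therefore the hydraulic power required at the pump = 44420 W.


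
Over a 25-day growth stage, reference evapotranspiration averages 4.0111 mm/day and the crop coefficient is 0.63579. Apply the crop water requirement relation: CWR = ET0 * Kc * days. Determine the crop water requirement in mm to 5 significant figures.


CWR = 4.0111 * 0.63579 * 25 = 63.755 mm
Therefore the crop water requirement = 63.755 mm.


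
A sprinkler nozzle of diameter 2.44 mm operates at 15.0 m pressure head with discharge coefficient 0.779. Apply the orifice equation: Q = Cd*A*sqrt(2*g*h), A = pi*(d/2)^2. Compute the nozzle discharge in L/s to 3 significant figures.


A = pi*(2.44e-3/2)^2 = 4.6759e-06 m^2
Q = 0.779 * 4.6759e-06 * sqrt(2*9.81*15.0) * 1000 = 0.0625 L/s
Therefore the nozzle discharge = 0.0625 L/s.


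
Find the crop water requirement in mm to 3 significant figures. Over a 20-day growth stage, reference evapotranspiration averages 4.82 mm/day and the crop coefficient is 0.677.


Approach: apply the crop water requirement relation, CWR = ET0 * Kc * days.
CWR = 4.82 * 0.677 * 20 = 65.3 mm
Therefore the crop water requirement = 65.3 mm.


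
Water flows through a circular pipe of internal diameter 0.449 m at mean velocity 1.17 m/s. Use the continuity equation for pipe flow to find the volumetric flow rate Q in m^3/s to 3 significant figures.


Approach: apply the continuity equation for pipe flow, Q = A * v with A = pi*(D/2)^2.
A = pi*(0.449/2)^2 = 0.15834 m^2
Q = 0.15834 * 1.17 = 0.185 m^3/s
Therefore the volumetric flow rate Q = 0.185 m^3/s.


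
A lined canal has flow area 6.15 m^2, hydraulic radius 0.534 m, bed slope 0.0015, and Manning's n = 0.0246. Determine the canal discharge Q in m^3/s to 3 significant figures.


Approach: apply Manning's equation, Q = (1/n)*A*R^(2/3)*S^(1/2).
Q = (1/0.0246) * 6.15 * 0.534^(2/3) * 0.0015^(1/2) = 6.37 m^3/s
Therefore the canal discharge Q = 6.37 m^3/s.


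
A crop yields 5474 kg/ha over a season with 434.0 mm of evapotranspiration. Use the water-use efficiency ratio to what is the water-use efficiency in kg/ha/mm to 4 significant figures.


Approach: apply the water-use efficiency ratio, WUE = yield/ET.
WUE = 5474 / 434.0 = 12.61 kg/ha/mm
Therefore the water-use efficiency = 12.61 kg/ha/mm.


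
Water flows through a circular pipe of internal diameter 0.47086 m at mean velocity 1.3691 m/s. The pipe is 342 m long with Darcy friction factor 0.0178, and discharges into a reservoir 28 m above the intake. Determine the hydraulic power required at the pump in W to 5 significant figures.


Approach: apply continuity + Darcy-Weisbach + hydraulic power, Q = A*v; hf = f*(L/D)*(v^2/(2g)); H = static + hf; P = rho*g*Q*H.
Step 1 — flow rate (continuity, Q = A*v):
  A = pi*(0.47086/2)^2 = 0.1741300 m^2
  Q = 0.1741300 * 1.3691 = 0.2384013 m^3/s
Step 2 — friction head loss (Darcy-Weisbach):
  hf = 0.0178 * (342/0.47086) * (1.3691^2 / (2*9.81))
  hf = 1.235167 m
Step 3 — total head: H = 28 + 1.235167 = 29.23517 m
Step 4 — hydraulic power (P = rho*g*Q*H):
  P = 1000 * 9.81 * 0.2384013 * 29.23517 = 68373 W
Therefore the hydraulic power required at the pump = 68373 W.


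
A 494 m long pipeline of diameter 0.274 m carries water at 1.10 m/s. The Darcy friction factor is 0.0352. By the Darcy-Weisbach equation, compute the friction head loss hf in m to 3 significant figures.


Approach: apply the Darcy-Weisbach equation, hf = f*(L/D)*(v^2/(2g)).
hf = 0.0352 * (494/0.274) * (1.10^2 / (2*9.81))
hf = 3.91 m
Therefore the friction head loss hf = 3.91 m.


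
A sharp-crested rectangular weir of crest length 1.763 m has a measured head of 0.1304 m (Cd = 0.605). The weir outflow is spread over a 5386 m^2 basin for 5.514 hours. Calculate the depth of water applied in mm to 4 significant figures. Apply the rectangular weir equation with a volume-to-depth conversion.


Approach: apply the rectangular weir equation with a volume-to-depth conversion, Q = (2/3)*Cd*L*sqrt(2g)*H^1.5; d = Q*t/A * 1000.
Step 1 — weir discharge:
  Q = (2/3)*0.605*1.763*sqrt(2*9.81)*0.1304^1.5 = 0.148314 m^3/s
Step 2 — volume: V = 0.148314 * 5.514*3600 = 2944.09 m^3
Step 3 — depth: d = V/A * 1000 = 2944.09/5386 * 1000 = 546.6 mm
Therefore the depth of water applied = 546.6 mm.


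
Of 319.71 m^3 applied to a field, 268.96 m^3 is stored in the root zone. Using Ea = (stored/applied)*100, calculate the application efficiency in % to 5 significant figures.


Ea = (268.96/319.71)*100 = 84.126 %
Therefore the application efficiency = 84.126 %.


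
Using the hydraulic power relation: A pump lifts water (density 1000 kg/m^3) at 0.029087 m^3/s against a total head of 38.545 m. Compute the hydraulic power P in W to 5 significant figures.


Approach: apply the hydraulic power relation, P = rho*g*Q*H.
P = 1000 * 9.81 * 0.029087 * 38.545 = 10999 W
Therefore the hydraulic power P = 10999 W.


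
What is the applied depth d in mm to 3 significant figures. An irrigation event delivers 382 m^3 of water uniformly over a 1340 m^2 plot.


Approach: apply depth from volume over area, d = (V/A)*1000.
d = (382 / 1340) * 1000 = 285 mm
Therefore the applied depth d = 285 mm.


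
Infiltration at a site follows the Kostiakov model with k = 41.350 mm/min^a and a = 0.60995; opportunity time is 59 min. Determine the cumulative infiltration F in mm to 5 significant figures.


Approach: apply the Kostiakov infiltration equation, F = k*t^a.
F = 41.350 * 59^0.60995 = 497.29 mm
Therefore the cumulative infiltration F = 497.29 mm.


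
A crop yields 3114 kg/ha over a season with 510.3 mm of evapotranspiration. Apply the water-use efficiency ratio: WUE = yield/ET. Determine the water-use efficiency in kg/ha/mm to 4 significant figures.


WUE = 3114 / 510.3 = 6.102 kg/ha/mm
Therefore the water-use efficiency = 6.102 kg/ha/mm.


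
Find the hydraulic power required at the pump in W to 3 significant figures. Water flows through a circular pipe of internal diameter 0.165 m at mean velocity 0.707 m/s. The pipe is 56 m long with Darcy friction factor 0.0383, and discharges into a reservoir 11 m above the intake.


Approach: apply continuity + Darcy-Weisbach + hydraulic power, Q = A*v; hf = f*(L/D)*(v^2/(2g)); H = static + hf; P = rho*g*Q*H.
Step 1 — flow rate (continuity, Q = A*v):
  A = pi*(0.165/2)^2 = 0.021382 m^2
  Q = 0.021382 * 0.707 = 0.015117 m^3/s
Step 2 — friction head loss (Darcy-Weisbach):
  hf = 0.0383 * (56/0.165) * (0.707^2 / (2*9.81))
  hf = 0.33116 m
Step 3 — total head: H = 11 + 0.33116 = 11.331 m
Step 4 — hydraulic power (P = rho*g*Q*H):
  P = 1000 * 9.81 * 0.015117 * 11.331 = 1680 W
Therefore the hydraulic power required at the pump = 1680 W.


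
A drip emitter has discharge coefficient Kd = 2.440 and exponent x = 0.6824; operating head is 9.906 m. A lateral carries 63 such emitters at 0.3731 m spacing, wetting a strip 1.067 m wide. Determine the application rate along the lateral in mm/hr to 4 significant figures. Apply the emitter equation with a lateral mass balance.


Approach: apply the emitter equation with a lateral mass balance, q = Kd*h^x; Q = n*q; rate = Q/(n*spacing*width).
Step 1 — single emitter flow (q = Kd*h^x):
  q = 2.440 * 9.906^0.6824 = 11.6679 L/hr
Step 2 — total lateral flow: Q = 63 * 11.6679 = 735.075 L/hr
Step 3 — wetted area: A = 63 * 0.3731 * 1.067 = 25.0802 m^2
Step 4 — application rate: Q/A = 735.075/25.0802 = 29.31 mm/hr
Therefore the application rate along the lateral = 29.31 mm/hr.


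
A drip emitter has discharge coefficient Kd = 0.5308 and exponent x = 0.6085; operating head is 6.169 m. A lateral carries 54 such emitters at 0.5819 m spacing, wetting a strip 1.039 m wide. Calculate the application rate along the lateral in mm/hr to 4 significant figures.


Approach: apply the emitter equation with a lateral mass balance, q = Kd*h^x; Q = n*q; rate = Q/(n*spacing*width).
Step 1 — single emitter flow (q = Kd*h^x):
  q = 0.5308 * 6.169^0.6085 = 1.60611 L/hr
Step 2 — total lateral flow: Q = 54 * 1.60611 = 86.7302 L/hr
Step 3 — wetted area: A = 54 * 0.5819 * 1.039 = 32.6481 m^2
Step 4 — application rate: Q/A = 86.7302/32.6481 = 2.657 mm/hr
Therefore the application rate along the lateral = 2.657 mm/hr.


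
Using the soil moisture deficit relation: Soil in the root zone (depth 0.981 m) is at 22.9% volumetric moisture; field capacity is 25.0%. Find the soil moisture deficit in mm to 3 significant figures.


Approach: apply the soil moisture deficit relation, SMD = (FC - theta)/100 * depth * 1000.
SMD = (25.0 - 22.9)/100 * 0.981 * 1000 = 20.6 mm
Therefore the soil moisture deficit = 20.6 mm.


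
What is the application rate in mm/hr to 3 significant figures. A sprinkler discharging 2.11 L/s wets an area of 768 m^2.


Approach: apply the application rate relation, rate = (Q/A)*3600.
rate = (2.11 / 768) * 3600 = 9.89 mm/hr
Therefore the application rate = 9.89 mm/hr.


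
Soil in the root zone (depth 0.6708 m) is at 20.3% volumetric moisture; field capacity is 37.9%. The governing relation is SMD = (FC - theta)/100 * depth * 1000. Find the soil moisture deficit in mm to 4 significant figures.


SMD = (37.9 - 20.3)/100 * 0.6708 * 1000 = 118.1 mm
Therefore the soil moisture deficit = 118.1 mm.


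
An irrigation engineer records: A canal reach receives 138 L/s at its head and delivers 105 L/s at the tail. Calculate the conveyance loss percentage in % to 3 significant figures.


Approach: apply the conveyance loss ratio, loss% = ((Q_head - Q_tail)/Q_head)*100.
loss = ((138 - 105)/138)*100 = 23.9 %
Therefore the conveyance loss percentage = 23.9 %.


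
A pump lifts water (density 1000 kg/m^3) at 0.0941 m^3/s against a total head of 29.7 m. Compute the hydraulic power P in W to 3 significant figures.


Approach: apply the hydraulic power relation, P = rho*g*Q*H.
P = 1000 * 9.81 * 0.0941 * 29.7 = 27400 W
Therefore the hydraulic power P = 27400 W.


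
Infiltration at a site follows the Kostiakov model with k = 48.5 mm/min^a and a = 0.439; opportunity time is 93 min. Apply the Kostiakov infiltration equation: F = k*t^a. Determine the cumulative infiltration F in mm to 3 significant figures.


F = 48.5 * 93^0.439 = 355 mm
Therefore the cumulative infiltration F = 355 mm.


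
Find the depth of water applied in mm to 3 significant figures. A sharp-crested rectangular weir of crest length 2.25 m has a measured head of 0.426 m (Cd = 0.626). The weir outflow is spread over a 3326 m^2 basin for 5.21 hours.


Approach: apply the rectangular weir equation with a volume-to-depth conversion, Q = (2/3)*Cd*L*sqrt(2g)*H^1.5; d = Q*t/A * 1000.
Step 1 — weir discharge:
  Q = (2/3)*0.626*2.25*sqrt(2*9.81)*0.426^1.5 = 1.1565 m^3/s
Step 2 — volume: V = 1.1565 * 5.21*3600 = 21691 m^3
Step 3 — depth: d = V/A * 1000 = 21691/3326 * 1000 = 6520 mm
Therefore the depth of water applied = 6520 mm.


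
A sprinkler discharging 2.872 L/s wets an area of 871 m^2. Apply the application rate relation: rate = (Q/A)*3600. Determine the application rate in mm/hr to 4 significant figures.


rate = (2.872 / 871) * 3600 = 11.87 mm/hr
Therefore the application rate = 11.87 mm/hr.


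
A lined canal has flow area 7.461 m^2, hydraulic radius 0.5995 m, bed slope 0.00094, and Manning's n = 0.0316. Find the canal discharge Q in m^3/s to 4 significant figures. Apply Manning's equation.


Approach: apply Manning's equation, Q = (1/n)*A*R^(2/3)*S^(1/2).
Q = (1/0.0316) * 7.461 * 0.5995^(2/3) * 0.00094^(1/2) = 5.147 m^3/s
Therefore the canal discharge Q = 5.147 m^3/s.


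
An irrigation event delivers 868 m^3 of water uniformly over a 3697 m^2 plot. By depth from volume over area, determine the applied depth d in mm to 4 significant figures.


Approach: apply depth from volume over area, d = (V/A)*1000.
d = (868 / 3697) * 1000 = 234.8 mm
Therefore the applied depth d = 234.8 mm.


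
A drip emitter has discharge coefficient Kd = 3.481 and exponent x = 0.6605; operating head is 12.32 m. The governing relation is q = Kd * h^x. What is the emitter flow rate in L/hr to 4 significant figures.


q = 3.481 * 12.32^0.6605 = 18.28 L/hr
Therefore the emitter flow rate = 18.28 L/hr.


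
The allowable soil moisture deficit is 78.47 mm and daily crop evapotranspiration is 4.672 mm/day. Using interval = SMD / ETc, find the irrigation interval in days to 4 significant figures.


interval = 78.47 / 4.672 = 16.80 days
Therefore the irrigation interval = 16.80 days.


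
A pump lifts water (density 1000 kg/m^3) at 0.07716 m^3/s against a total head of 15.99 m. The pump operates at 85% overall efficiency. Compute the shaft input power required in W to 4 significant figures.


Approach: apply hydraulic power then efficiency conversion, P = rho*g*Q*H; P_in = P/eta.
Step 1 — hydraulic power (P = rho*g*Q*H):
  P = 1000 * 9.81 * 0.07716 * 15.99 = 12103.5 W
Step 2 — input power: P_in = P/eta = 12103.5 / 0.85 = 14240 W
Therefore the shaft input power required = 14240 W.


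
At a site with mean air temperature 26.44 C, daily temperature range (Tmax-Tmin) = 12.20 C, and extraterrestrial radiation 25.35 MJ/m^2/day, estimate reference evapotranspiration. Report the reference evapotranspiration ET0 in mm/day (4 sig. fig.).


Approach: apply the Hargreaves-Samani method, ET0 = 0.0023*(Tmean+17.8)*sqrt(Tmax-Tmin)*0.408*Ra.
ET0 = 0.0023*(26.44+17.8)*sqrt(12.20)*0.408*25.35 = 3.676 mm/day
Therefore the reference evapotranspiration ET0 = 3.676 mm/day.


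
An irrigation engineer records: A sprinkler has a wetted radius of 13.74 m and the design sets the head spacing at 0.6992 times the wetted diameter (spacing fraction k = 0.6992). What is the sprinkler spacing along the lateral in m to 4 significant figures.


Approach: apply the sprinkler spacing rule (spacing as a fraction of wetted diameter), S = k*(2*R).
S = 0.6992 * (2 * 13.74) = 19.21 m
Therefore the sprinkler spacing along the lateral = 19.21 m.


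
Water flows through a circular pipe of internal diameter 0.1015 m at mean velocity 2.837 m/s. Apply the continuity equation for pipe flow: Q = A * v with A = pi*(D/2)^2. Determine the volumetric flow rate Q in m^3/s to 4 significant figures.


A = pi*(0.1015/2)^2 = 0.00809137 m^2
Q = 0.00809137 * 2.837 = 0.02296 m^3/s
Therefore the volumetric flow rate Q = 0.02296 m^3/s.


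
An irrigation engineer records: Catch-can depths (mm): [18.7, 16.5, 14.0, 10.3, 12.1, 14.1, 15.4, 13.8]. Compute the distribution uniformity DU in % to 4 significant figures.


Approach: apply the low-quarter distribution uniformity, DU = (mean of lowest quarter of readings / overall mean)*100.
sorted lowest 2 of 8: [10.3, 12.1] -> mean = 11.2000 mm
overall mean = 14.3625 mm
DU = (11.2000/14.3625)*100 = 77.98 %
Therefore the distribution uniformity DU = 77.98 %.


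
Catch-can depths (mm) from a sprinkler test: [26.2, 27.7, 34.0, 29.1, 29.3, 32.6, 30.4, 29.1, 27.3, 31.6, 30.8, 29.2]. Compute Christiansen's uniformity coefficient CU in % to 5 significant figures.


Approach: apply Christiansen's uniformity coefficient, CU = (1 - mean_abs_deviation/mean)*100.
mean = 29.77500 mm
mean |d_i - mean| = 1.754167 mm
CU = (1 - 1.754167/29.77500)*100 = 94.109 %
Therefore Christiansen's uniformity coefficient CU = 94.109 %.


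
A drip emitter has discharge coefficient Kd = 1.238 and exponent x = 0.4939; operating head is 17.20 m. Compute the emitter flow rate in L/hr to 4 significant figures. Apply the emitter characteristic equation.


Approach: apply the emitter characteristic equation, q = Kd * h^x.
q = 1.238 * 17.20^0.4939 = 5.046 L/hr
Therefore the emitter flow rate = 5.046 L/hr.


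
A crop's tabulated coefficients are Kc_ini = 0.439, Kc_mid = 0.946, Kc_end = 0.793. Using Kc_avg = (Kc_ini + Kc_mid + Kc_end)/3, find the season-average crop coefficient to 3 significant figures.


Kc_avg = (0.439 + 0.946 + 0.793)/3 = 0.726
Therefore the season-average crop coefficient = 0.726.


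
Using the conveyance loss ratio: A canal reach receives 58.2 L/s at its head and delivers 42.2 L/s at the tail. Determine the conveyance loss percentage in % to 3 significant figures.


Approach: apply the conveyance loss ratio, loss% = ((Q_head - Q_tail)/Q_head)*100.
loss = ((58.2 - 42.2)/58.2)*100 = 27.5 %
Therefore the conveyance loss percentage = 27.5 %.


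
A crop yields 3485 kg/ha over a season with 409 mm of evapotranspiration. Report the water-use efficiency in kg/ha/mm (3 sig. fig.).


Approach: apply the water-use efficiency ratio, WUE = yield/ET.
WUE = 3485 / 409 = 8.52 kg/ha/mm
Therefore the water-use efficiency = 8.52 kg/ha/mm.


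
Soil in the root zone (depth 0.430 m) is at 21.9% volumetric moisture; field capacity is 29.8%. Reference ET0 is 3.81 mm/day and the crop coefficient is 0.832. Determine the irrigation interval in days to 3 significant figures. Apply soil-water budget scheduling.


Approach: apply soil-water budget scheduling, SMD = (FC-theta)/100*depth*1000; ETc = ET0*Kc; interval = SMD/ETc.
Step 1 — soil moisture deficit:
  SMD = (29.8 - 21.9)/100 * 0.430 * 1000 = 33.970 mm
Step 2 — daily crop ET (ETc = ET0*Kc):
  ETc = 3.81 * 0.832 = 3.1699 mm/day
Step 3 — irrigation interval (SMD/ETc):
  interval = 33.970 / 3.1699 = 10.7 days
Therefore the irrigation interval = 10.7 days.


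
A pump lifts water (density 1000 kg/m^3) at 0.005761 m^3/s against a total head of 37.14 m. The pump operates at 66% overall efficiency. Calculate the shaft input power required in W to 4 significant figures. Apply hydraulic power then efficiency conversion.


Approach: apply hydraulic power then efficiency conversion, P = rho*g*Q*H; P_in = P/eta.
Step 1 — hydraulic power (P = rho*g*Q*H):
  P = 1000 * 9.81 * 0.005761 * 37.14 = 2098.98 W
Step 2 — input power: P_in = P/eta = 2098.98 / 0.66 = 3180 W
Therefore the shaft input power required = 3180 W.


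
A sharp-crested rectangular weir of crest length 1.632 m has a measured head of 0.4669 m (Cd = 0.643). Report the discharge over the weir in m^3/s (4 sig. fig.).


Approach: apply the rectangular weir equation, Q = (2/3)*Cd*L*sqrt(2g)*H^1.5.
Q = (2/3)*0.643*1.632*sqrt(2*9.81)*0.4669^1.5 = 0.9886 m^3/s
Therefore the discharge over the weir = 0.9886 m^3/s.


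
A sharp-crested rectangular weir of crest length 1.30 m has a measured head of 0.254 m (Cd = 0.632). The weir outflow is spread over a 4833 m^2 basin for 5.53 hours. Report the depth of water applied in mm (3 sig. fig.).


Approach: apply the rectangular weir equation with a volume-to-depth conversion, Q = (2/3)*Cd*L*sqrt(2g)*H^1.5; d = Q*t/A * 1000.
Step 1 — weir discharge:
  Q = (2/3)*0.632*1.30*sqrt(2*9.81)*0.254^1.5 = 0.31058 m^3/s
Step 2 — volume: V = 0.31058 * 5.53*3600 = 6183.0 m^3
Step 3 — depth: d = V/A * 1000 = 6183.0/4833 * 1000 = 1280 mm
Therefore the depth of water applied = 1280 mm.


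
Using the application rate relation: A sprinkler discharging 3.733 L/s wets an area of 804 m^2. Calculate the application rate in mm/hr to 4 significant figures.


Approach: apply the application rate relation, rate = (Q/A)*3600.
rate = (3.733 / 804) * 3600 = 16.71 mm/hr
Therefore the application rate = 16.71 mm/hr.


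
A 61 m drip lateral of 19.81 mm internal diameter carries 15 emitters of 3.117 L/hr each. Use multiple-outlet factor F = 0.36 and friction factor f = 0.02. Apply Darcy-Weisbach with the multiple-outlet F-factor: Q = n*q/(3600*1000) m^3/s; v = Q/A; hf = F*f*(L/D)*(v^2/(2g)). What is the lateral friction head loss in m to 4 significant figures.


Q = 15*3.117/(3600*1000) = 1.29875e-05 m^3/s
A = pi*(19.81e-3/2)^2 = 3.08219e-04 m^2, so v = Q/A = 0.0421373 m/s
hf = 0.36*0.02*(61/0.01981)*(0.0421373^2/(2*9.81)) = 0.002006 m
Therefore the lateral friction head loss = 0.002006 m.


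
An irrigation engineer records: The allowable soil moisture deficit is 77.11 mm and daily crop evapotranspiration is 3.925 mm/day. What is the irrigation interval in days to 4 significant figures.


Approach: apply the irrigation interval relation, interval = SMD / ETc.
interval = 77.11 / 3.925 = 19.65 days
Therefore the irrigation interval = 19.65 days.


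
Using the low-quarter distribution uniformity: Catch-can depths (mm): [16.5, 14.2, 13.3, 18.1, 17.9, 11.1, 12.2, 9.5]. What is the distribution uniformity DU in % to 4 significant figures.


Approach: apply the low-quarter distribution uniformity, DU = (mean of lowest quarter of readings / overall mean)*100.
sorted lowest 2 of 8: [9.5, 11.1] -> mean = 10.3000 mm
overall mean = 14.1000 mm
DU = (10.3000/14.1000)*100 = 73.05 %
Therefore the distribution uniformity DU = 73.05 %.


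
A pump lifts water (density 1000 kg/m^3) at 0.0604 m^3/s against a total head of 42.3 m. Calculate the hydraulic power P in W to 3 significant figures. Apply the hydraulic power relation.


Approach: apply the hydraulic power relation, P = rho*g*Q*H.
P = 1000 * 9.81 * 0.0604 * 42.3 = 25100 W
Therefore the hydraulic power P = 25100 W.


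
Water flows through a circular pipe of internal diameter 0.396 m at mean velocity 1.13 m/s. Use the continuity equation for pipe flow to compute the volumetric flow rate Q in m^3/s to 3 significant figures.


Approach: apply the continuity equation for pipe flow, Q = A * v with A = pi*(D/2)^2.
A = pi*(0.396/2)^2 = 0.12316 m^2
Q = 0.12316 * 1.13 = 0.139 m^3/s
Therefore the volumetric flow rate Q = 0.139 m^3/s.


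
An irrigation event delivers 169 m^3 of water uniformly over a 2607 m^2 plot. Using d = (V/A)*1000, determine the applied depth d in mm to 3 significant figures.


d = (169 / 2607) * 1000 = 64.8 mm
Therefore the applied depth d = 64.8 mm.


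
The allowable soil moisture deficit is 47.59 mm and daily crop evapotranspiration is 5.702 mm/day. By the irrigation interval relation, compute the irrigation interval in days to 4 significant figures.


Approach: apply the irrigation interval relation, interval = SMD / ETc.
interval = 47.59 / 5.702 = 8.346 days
Therefore the irrigation interval = 8.346 days.


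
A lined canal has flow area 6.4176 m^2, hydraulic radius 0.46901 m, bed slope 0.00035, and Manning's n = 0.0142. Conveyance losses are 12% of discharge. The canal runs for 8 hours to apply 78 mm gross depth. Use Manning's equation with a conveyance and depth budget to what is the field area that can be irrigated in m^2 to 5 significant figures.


Approach: apply Manning's equation with a conveyance and depth budget, Q = (1/n)*A*R^(2/3)*S^(1/2); Q_field = Q*(1-loss); Area = Q_field*t/(d/1000).
Step 1 — canal discharge (Manning's equation):
  Q = (1/0.0142) * 6.4176 * 0.46901^(2/3) * 0.00035^(1/2) = 5.103950 m^3/s
Step 2 — delivered flow: Q_field = 5.103950*(1 - 12/100) = 4.491476 m^3/s
Step 3 — volume delivered: V = 4.491476 * 8*3600 = 129354.5 m^3
Step 4 — area served: A = V / (depth/1000) = 129354.5 / 0.078 = 1658400 m^2
Therefore the field area that can be irrigated = 1658400 m^2.
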